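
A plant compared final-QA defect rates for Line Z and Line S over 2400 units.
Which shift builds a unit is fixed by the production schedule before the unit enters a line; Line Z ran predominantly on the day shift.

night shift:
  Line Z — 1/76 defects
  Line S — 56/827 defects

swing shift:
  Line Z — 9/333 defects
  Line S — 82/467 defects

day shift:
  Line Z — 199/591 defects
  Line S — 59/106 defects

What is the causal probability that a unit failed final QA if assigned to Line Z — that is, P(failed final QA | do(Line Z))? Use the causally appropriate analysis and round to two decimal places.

0.11

Nothing the line does changes shift; the imbalance is an allocation artefact. With shift also predicting the outcome, the pooled figure is confounded, and the within-stratum comparison is the causal one.
Standardising Line Z to the population shift mix: 0.376·1/76 + 0.333·9/333 + 0.290·199/591 = 0.112.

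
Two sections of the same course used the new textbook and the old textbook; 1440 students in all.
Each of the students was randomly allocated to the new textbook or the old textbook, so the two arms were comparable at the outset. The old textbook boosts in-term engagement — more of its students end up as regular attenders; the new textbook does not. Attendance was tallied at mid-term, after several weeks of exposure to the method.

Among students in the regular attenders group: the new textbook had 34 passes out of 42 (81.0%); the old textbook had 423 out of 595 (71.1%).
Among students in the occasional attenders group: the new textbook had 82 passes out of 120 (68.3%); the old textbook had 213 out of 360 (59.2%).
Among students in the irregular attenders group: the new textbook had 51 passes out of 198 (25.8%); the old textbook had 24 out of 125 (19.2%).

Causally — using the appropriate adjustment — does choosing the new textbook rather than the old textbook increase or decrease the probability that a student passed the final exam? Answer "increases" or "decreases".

Mid-term attendance is recorded after the teaching method and is itself shifted by it — it sits on the causal path from teaching method to outcome. Conditioning on a mediator would strip out part of the effect we want; the pooled comparison gives the total causal effect.
Pooled: the new textbook 46.4% vs the old textbook 61.1%; the old textbook is higher overall.

decreases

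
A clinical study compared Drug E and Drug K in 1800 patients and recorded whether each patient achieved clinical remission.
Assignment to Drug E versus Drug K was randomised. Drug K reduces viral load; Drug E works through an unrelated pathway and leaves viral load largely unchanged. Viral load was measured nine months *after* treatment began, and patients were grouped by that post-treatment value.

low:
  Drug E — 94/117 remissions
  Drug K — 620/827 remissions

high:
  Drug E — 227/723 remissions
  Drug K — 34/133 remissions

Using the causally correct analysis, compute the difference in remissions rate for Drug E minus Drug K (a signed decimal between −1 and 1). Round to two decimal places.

Viral load is downstream of the drug. One should not condition on a consequence of treatment, so the overall rates are the right comparison.
The causal difference is the pooled difference: 0.382 − 0.681 = -0.299.

-0.30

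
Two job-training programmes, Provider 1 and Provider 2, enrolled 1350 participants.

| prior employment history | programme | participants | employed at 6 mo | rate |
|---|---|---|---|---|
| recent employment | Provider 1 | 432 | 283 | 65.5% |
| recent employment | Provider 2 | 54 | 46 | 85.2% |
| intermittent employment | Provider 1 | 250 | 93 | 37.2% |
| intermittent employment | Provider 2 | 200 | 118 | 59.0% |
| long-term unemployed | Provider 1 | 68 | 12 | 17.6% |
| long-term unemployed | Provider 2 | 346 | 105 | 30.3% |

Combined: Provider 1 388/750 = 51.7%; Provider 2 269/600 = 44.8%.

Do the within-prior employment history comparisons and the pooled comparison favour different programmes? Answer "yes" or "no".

yes

Within each prior employment history level (recent employment 65.5% vs 85.2%; intermittent employment 37.2% vs 59.0%; long-term unemployed 17.6% vs 30.3%), Provider 2 has the higher rate every time. Pooled: 51.7% vs 44.8% — Provider 1 has the higher rate overall. The two comparisons disagree.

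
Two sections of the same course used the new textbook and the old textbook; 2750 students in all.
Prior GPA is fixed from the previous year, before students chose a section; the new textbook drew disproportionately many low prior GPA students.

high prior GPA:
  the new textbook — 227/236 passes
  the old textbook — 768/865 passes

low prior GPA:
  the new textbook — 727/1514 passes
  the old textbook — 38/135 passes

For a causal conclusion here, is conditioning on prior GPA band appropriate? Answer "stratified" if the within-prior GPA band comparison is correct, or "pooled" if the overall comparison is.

stratified

The prior GPA band-specific comparison favours the new textbook throughout, but the pooled figures favour the old textbook. The question is whether to condition on prior GPA band.
Prior GPA band differs across teaching methods for reasons unrelated to any effect of the teaching method itself, and it separately predicts the outcome — a classic confounder. We must compare within prior GPA band levels.
Within each level — high prior GPA: 96.2% vs 88.8%; low prior GPA: 48.0% vs 28.1% — the new textbook is higher every time.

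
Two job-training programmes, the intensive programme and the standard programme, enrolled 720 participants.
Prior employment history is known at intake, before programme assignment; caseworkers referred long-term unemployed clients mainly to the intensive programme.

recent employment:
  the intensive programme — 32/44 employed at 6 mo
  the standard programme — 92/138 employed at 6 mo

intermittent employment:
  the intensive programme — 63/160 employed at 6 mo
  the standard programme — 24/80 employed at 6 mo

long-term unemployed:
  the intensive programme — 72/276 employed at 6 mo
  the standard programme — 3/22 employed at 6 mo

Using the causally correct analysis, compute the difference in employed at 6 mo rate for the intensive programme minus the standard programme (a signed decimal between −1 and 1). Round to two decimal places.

The imbalance in prior employment history arose from how participants were allocated, not from anything the programme did; and prior employment history independently affects the outcome. The pooled gap is confounded — condition on prior employment history.
Adjusting over the population distribution of prior employment history: 0.253·(0.727−0.667) + 0.333·(0.394−0.300) + 0.414·(0.261−0.136) = +0.098.

+0.10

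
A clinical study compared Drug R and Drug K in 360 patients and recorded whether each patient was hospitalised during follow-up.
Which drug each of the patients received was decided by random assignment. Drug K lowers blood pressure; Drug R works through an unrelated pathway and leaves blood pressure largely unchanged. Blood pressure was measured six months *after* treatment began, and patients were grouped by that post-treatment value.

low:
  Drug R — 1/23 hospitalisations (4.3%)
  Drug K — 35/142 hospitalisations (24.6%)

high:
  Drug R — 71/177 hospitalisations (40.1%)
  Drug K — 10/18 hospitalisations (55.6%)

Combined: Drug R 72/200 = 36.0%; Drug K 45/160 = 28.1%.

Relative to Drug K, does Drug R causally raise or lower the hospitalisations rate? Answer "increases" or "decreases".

increases

The blood pressure-specific comparison favours Drug R throughout, but the pooled figures favour Drug K. The question is whether to condition on blood pressure.
Blood pressure lies on the pathway drug → blood pressure → outcome, so adjusting for it blocks the indirect effect. For the total causal effect of drug, use the unadjusted pooled rates.
Pooled: Drug R 36.0% vs Drug K 28.1%; Drug K is lower overall.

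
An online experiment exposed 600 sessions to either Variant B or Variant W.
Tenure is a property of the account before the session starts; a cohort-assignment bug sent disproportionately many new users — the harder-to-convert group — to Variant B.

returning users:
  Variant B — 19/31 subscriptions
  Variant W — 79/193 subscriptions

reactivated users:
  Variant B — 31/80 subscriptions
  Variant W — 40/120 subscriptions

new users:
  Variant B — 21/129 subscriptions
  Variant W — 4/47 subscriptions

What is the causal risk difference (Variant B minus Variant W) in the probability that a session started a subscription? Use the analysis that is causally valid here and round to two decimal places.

+0.12

Here user tenure is a common cause — it drives both which variant a case falls under and the outcome. The crude comparison mixes populations; the stratum-specific rates are the causally relevant ones.
Adjusting over the population distribution of user tenure: 0.373·(0.613−0.409) + 0.333·(0.388−0.333) + 0.293·(0.163−0.085) = +0.117.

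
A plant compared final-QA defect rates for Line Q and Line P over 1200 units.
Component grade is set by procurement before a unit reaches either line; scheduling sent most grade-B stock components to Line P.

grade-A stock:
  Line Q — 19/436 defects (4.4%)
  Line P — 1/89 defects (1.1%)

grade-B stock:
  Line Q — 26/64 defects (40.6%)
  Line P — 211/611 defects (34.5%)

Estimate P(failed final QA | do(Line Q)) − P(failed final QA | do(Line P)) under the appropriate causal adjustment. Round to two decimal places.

Within every component grade level Line P has the lower rate, yet pooled Line Q does — Simpson's reversal.
The imbalance in component grade arose from how units were allocated, not from anything the line did; and component grade independently affects the outcome. The pooled gap is confounded — condition on component grade.
Adjusting over the population distribution of component grade: 0.438·(0.044−0.011) + 0.562·(0.406−0.345) = +0.048.

+0.05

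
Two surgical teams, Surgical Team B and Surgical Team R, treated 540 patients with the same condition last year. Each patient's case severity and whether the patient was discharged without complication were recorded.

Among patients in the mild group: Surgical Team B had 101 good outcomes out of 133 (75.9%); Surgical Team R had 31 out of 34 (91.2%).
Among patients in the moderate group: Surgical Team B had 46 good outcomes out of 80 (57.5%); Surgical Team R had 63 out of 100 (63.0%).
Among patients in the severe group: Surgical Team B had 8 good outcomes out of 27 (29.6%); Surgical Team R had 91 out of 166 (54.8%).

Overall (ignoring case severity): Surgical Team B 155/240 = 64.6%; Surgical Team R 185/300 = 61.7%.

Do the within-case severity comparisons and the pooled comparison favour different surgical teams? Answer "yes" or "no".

yes

Within each case severity level (mild 75.9% vs 91.2%; moderate 57.5% vs 63.0%; severe 29.6% vs 54.8%), Surgical Team R has the higher rate every time. Pooled: 64.6% vs 61.7% — Surgical Team B has the higher rate overall. The two comparisons disagree.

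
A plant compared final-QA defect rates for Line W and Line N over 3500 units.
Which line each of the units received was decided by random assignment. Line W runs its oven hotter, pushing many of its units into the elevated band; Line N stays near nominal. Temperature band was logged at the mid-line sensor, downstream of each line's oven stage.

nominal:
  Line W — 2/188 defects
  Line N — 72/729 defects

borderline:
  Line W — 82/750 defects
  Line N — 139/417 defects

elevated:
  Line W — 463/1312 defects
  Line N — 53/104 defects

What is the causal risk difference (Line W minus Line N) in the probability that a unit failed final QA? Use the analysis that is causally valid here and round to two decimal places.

+0.03

The stratified and pooled comparisons disagree (Line W wins within each in-process temperature band; Line N wins overall), so the answer turns on the causal role of in-process temperature band.
In-process temperature band is downstream of the line. One should not condition on a consequence of treatment, so the overall rates are the right comparison.
The causal difference is the pooled difference: 0.243 − 0.211 = +0.032.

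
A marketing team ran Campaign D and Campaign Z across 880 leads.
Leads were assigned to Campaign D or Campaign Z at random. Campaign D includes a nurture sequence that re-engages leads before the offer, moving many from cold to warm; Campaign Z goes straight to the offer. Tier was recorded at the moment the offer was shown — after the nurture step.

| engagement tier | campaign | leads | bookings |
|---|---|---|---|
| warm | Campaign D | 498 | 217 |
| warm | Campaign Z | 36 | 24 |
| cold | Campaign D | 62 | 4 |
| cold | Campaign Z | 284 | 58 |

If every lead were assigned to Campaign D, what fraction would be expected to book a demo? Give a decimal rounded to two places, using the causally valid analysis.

0.39

Engagement tier lies on the pathway campaign → engagement tier → outcome, so adjusting for it blocks the indirect effect. For the total causal effect of campaign, use the unadjusted pooled rates.
So P(outcome | do(Campaign D)) is just the pooled rate for Campaign D: 221/560 = 0.395.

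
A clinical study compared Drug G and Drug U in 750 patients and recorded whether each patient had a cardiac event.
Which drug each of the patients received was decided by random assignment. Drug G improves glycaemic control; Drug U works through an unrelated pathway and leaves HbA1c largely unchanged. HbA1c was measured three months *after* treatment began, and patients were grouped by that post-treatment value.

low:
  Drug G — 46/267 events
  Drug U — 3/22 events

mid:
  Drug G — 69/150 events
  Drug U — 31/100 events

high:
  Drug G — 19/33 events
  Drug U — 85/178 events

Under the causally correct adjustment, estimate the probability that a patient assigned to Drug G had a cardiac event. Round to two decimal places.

0.30

Because the drug influences HbA1c, HbA1c is a post-treatment mediator, not a confounder. Stratifying on it would bias the estimate; the causal effect is the crude pooled difference.
So P(outcome | do(Drug G)) is just the pooled rate for Drug G: 134/450 = 0.298.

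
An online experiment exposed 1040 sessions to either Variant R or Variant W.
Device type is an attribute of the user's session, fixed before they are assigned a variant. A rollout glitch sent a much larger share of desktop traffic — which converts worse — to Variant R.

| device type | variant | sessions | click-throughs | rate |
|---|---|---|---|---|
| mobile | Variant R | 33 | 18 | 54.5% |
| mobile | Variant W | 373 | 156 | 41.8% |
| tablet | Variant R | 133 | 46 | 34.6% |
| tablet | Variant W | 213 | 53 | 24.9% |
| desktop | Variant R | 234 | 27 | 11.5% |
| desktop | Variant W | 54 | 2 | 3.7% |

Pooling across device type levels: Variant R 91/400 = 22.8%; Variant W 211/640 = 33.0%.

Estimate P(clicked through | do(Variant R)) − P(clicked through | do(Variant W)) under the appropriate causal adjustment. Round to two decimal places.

+0.10

The stratified and pooled comparisons disagree (Variant R wins within each device type; Variant W wins overall), so the answer turns on the causal role of device type.
Since device type is a pre-existing factor (not a product of the variant) and it affects the outcome on its own, it is a confounder. The stratified rates, not the pooled rate, identify the causal effect.
Adjusting over the population distribution of device type: 0.390·(0.545−0.418) + 0.333·(0.346−0.249) + 0.277·(0.115−0.037) = +0.104.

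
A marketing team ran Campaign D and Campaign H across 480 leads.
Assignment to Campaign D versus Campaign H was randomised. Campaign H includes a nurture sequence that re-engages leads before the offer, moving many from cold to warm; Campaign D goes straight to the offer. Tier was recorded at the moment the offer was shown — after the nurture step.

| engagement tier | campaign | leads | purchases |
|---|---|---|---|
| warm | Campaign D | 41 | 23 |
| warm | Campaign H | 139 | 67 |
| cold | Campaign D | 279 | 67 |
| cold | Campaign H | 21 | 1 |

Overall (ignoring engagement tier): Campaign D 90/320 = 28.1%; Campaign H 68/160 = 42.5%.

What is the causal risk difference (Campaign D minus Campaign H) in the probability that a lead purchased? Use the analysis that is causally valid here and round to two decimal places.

Because the campaign influences engagement tier, engagement tier is a post-treatment mediator, not a confounder. Stratifying on it would bias the estimate; the causal effect is the crude pooled difference.
The causal difference is the pooled difference: 0.281 − 0.425 = -0.144.

-0.14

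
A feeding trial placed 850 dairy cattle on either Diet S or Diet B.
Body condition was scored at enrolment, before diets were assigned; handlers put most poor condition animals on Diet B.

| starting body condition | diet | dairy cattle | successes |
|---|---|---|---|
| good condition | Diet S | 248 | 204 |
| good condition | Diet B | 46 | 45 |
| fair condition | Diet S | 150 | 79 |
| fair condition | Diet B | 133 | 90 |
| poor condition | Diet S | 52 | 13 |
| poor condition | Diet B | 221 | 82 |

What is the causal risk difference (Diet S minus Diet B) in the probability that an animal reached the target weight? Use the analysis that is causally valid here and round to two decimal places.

-0.14

Within every starting body condition level Diet B has the higher rate, yet pooled Diet S does — Simpson's reversal.
Starting body condition is set before the diet has any effect — it is not caused by the diet — and it independently drives the outcome. That makes it a confounder, so the causal comparison is within starting body condition levels.
Adjusting over the population distribution of starting body condition: 0.346·(0.823−0.978) + 0.333·(0.527−0.677) + 0.321·(0.250−0.371) = -0.143.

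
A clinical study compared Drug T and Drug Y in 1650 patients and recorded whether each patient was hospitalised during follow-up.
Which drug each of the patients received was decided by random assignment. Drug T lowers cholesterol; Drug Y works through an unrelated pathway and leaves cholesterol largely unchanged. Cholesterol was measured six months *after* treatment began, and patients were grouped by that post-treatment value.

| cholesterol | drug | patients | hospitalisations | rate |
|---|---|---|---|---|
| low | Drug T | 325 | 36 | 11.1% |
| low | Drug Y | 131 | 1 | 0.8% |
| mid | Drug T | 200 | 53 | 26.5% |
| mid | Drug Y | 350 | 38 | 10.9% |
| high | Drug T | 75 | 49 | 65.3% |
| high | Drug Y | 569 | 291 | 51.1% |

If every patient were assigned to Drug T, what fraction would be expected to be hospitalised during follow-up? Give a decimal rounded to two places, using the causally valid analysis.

0.23

The stratified and pooled comparisons disagree (Drug Y wins within each cholesterol; Drug T wins overall), so the answer turns on the causal role of cholesterol.
Stratifying would compare drugs among patients the drugs themselves sorted into cholesterol groups — a form of selection on an intermediate. The unconditioned pooled rates give the total causal effect.
So P(outcome | do(Drug T)) is just the pooled rate for Drug T: 138/600 = 0.230.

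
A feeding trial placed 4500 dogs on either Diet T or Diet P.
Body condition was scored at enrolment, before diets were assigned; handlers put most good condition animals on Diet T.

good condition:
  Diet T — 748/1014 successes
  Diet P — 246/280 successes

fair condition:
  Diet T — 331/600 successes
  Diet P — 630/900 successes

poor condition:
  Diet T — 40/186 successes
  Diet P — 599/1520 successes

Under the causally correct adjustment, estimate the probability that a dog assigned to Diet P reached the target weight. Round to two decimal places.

Since starting body condition is a pre-existing factor (not a product of the diet) and it affects the outcome on its own, it is a confounder. The stratified rates, not the pooled rate, identify the causal effect.
Standardising Diet P to the population starting body condition mix: 0.288·246/280 + 0.333·630/900 + 0.379·599/1520 = 0.635.

0.64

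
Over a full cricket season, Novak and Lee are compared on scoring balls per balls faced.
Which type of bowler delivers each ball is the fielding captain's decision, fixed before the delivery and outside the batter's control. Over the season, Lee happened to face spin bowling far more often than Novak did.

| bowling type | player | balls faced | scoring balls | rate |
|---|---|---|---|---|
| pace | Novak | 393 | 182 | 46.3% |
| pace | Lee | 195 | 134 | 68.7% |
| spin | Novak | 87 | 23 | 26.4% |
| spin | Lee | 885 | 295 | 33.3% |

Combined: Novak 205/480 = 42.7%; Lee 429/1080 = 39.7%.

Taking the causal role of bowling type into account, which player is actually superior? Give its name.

Lee

The bowling type-specific comparison favours Lee throughout, but the pooled figures favour Novak. The question is whether to condition on bowling type.
Bowling type is set before the player has any effect — it is not caused by the player — and it independently drives the outcome. That makes it a confounder, so the causal comparison is within bowling type levels.
Within each level — pace: 46.3% vs 68.7%; spin: 26.4% vs 33.3% — Lee is higher every time.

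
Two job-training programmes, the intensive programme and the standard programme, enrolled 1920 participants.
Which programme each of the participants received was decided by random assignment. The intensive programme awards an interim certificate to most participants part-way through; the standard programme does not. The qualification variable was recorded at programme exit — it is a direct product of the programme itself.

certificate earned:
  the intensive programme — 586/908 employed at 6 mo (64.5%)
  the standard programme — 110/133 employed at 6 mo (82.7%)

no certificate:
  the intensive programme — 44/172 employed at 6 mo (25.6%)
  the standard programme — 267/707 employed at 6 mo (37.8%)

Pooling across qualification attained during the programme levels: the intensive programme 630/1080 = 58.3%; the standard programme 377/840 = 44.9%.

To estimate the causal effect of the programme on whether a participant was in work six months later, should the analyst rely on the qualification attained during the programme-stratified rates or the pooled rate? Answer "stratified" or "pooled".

The stratified and pooled comparisons disagree (the standard programme wins within each qualification attained during the programme; the intensive programme wins overall), so the answer turns on the causal role of qualification attained during the programme.
Qualification attained during the programme is recorded after the programme and is itself shifted by it — it sits on the causal path from programme to outcome. Conditioning on a mediator would strip out part of the effect we want; the pooled comparison gives the total causal effect.
Pooled: the intensive programme 58.3% vs the standard programme 44.9%; the intensive programme is higher overall.

pooled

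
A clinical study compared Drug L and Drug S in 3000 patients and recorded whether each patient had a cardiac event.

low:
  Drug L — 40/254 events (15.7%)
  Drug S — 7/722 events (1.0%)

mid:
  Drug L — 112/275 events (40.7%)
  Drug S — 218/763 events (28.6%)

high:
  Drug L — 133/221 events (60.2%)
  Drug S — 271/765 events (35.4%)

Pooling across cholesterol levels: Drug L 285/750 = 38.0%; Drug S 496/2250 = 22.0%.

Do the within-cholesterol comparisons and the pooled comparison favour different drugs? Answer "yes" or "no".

Within each cholesterol level (low 15.7% vs 1.0%; mid 40.7% vs 28.6%; high 60.2% vs 35.4%), Drug S has the lower rate every time. Pooled: 38.0% vs 22.0% — Drug S has the lower rate overall. They agree.

no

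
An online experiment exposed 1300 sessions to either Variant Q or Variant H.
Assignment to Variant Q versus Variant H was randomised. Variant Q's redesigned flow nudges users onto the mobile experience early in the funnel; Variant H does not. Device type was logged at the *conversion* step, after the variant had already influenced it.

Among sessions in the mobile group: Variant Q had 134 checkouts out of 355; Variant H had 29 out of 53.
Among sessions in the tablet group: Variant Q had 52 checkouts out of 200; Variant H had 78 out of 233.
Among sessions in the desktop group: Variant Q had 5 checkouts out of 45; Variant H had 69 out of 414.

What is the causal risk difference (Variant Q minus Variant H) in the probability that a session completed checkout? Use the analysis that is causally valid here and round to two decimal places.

Within every device type level Variant H has the higher rate, yet pooled Variant Q does — Simpson's reversal.
Because the variant influences device type, device type is a post-treatment mediator, not a confounder. Stratifying on it would bias the estimate; the causal effect is the crude pooled difference.
The causal difference is the pooled difference: 0.318 − 0.251 = +0.067.

+0.07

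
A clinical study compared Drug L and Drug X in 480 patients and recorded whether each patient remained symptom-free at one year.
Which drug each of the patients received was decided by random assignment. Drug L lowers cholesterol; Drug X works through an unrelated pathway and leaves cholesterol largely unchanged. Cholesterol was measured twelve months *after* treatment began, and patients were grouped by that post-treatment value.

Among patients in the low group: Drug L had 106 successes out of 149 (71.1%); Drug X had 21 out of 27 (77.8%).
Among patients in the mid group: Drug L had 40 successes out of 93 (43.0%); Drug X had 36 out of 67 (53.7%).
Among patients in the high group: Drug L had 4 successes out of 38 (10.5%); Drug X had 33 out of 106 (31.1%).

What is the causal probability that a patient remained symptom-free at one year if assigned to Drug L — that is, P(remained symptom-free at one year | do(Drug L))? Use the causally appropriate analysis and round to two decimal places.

0.54

Cholesterol is downstream of the drug. One should not condition on a consequence of treatment, so the overall rates are the right comparison.
So P(outcome | do(Drug L)) is just the pooled rate for Drug L: 150/280 = 0.536.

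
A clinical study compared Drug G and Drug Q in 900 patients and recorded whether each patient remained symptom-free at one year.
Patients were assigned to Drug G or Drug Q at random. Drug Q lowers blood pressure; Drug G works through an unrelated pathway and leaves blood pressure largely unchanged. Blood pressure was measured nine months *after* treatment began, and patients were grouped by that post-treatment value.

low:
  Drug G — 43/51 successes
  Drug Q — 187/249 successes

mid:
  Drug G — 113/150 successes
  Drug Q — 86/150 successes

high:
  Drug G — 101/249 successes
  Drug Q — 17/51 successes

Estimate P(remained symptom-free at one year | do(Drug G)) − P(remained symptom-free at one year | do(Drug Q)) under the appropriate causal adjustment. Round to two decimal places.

Blood pressure is downstream of the drug. One should not condition on a consequence of treatment, so the overall rates are the right comparison.
The causal difference is the pooled difference: 0.571 − 0.644 = -0.073.

-0.07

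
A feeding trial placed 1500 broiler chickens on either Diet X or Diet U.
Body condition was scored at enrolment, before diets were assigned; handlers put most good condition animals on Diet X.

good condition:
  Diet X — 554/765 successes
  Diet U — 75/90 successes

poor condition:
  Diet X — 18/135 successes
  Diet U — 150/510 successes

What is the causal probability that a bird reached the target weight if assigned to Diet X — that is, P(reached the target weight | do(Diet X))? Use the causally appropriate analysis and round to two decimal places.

Within every starting body condition level Diet U has the higher rate, yet pooled Diet X does — Simpson's reversal.
Here starting body condition is a common cause — it drives both which diet a case falls under and the outcome. The crude comparison mixes populations; the stratum-specific rates are the causally relevant ones.
Standardising Diet X to the population starting body condition mix: 0.570·554/765 + 0.430·18/135 = 0.470.

0.47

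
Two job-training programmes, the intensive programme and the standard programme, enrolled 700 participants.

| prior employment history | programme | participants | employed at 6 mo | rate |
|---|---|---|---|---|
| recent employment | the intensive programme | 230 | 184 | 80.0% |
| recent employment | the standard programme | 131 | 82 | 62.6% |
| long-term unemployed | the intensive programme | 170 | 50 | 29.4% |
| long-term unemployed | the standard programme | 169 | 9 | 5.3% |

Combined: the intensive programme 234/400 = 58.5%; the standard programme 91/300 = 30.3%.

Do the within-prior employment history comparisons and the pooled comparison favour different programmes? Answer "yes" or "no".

Within each prior employment history level (recent employment 80.0% vs 62.6%; long-term unemployed 29.4% vs 5.3%), the intensive programme has the higher rate every time. Pooled: 58.5% vs 30.3% — the intensive programme has the higher rate overall. They agree.

no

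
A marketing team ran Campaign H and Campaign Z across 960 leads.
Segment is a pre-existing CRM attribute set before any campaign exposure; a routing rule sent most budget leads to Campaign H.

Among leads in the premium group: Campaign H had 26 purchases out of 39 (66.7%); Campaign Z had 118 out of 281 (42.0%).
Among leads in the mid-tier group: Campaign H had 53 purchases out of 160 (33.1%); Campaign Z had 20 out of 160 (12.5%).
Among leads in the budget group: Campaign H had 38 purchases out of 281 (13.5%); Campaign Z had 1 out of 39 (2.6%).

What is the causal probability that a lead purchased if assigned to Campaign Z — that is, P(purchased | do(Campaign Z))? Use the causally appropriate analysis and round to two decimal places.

Campaign H is higher inside every customer segment stratum but Campaign Z is higher in aggregate. Whether to stratify depends on how customer segment relates to the campaign.
Customer segment differs across campaigns for reasons unrelated to any effect of the campaign itself, and it separately predicts the outcome — a classic confounder. We must compare within customer segment levels.
Standardising Campaign Z to the population customer segment mix: 0.333·118/281 + 0.333·20/160 + 0.333·1/39 = 0.190.

0.19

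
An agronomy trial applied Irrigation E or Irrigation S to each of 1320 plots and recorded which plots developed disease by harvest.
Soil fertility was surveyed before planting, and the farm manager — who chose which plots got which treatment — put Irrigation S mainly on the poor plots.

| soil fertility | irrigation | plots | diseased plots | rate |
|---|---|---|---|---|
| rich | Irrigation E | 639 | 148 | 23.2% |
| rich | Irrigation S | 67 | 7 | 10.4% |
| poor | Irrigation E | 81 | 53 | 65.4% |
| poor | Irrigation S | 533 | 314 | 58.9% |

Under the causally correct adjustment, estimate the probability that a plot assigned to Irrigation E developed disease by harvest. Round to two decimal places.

0.43

Irrigation S is lower inside every soil fertility stratum but Irrigation E is lower in aggregate. Whether to stratify depends on how soil fertility relates to the irrigation.
Nothing the irrigation does changes soil fertility; the imbalance is an allocation artefact. With soil fertility also predicting the outcome, the pooled figure is confounded, and the within-stratum comparison is the causal one.
Standardising Irrigation E to the population soil fertility mix: 0.535·148/639 + 0.465·53/81 = 0.428.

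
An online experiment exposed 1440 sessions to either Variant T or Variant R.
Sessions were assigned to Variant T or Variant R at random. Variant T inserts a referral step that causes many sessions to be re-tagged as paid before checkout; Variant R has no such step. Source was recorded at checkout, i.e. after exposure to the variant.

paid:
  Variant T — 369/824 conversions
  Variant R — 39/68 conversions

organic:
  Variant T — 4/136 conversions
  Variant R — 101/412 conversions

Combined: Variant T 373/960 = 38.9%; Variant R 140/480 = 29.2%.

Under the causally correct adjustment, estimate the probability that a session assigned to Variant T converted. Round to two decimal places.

0.39

The traffic source-specific comparison favours Variant R throughout, but the pooled figures favour Variant T. The question is whether to condition on traffic source.
Because the variant influences traffic source, traffic source is a post-treatment mediator, not a confounder. Stratifying on it would bias the estimate; the causal effect is the crude pooled difference.
So P(outcome | do(Variant T)) is just the pooled rate for Variant T: 373/960 = 0.389.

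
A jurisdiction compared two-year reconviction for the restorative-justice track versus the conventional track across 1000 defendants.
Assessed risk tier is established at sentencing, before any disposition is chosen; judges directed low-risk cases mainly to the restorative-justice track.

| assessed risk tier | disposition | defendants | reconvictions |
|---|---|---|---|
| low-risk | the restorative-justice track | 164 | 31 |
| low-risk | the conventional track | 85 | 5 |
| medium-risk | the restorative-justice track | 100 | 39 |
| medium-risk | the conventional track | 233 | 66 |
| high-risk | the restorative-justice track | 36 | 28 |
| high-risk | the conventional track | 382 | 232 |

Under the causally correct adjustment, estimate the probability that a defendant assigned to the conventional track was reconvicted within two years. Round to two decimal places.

Nothing the disposition does changes assessed risk tier; the imbalance is an allocation artefact. With assessed risk tier also predicting the outcome, the pooled figure is confounded, and the within-stratum comparison is the causal one.
Standardising the conventional track to the population assessed risk tier mix: 0.249·5/85 + 0.333·66/233 + 0.418·232/382 = 0.363.

0.36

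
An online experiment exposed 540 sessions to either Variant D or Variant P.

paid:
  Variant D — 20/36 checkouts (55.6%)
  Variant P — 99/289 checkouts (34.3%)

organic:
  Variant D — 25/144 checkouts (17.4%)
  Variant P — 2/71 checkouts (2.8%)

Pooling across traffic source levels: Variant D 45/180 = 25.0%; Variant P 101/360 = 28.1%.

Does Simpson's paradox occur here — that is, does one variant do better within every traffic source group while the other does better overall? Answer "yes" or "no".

Within each traffic source level (paid 55.6% vs 34.3%; organic 17.4% vs 2.8%), Variant D has the higher rate every time. Pooled: 25.0% vs 28.1% — Variant P has the higher rate overall. The two comparisons disagree.

yes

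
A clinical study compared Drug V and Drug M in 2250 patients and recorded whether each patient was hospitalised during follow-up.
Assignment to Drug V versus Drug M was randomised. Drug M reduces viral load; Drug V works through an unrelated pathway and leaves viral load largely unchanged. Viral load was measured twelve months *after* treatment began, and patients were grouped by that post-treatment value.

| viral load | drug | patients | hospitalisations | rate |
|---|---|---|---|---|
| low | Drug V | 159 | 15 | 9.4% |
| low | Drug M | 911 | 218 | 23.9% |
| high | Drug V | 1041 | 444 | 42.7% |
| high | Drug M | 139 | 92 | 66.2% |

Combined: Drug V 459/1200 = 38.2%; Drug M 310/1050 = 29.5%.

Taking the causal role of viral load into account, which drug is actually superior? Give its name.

Drug M

The distribution of viral load is itself part of what the drug does — it is an intermediate outcome. Holding it fixed would remove that part of the effect; the total effect is the pooled difference.
Pooled: Drug V 38.2% vs Drug M 29.5%; Drug M is lower overall.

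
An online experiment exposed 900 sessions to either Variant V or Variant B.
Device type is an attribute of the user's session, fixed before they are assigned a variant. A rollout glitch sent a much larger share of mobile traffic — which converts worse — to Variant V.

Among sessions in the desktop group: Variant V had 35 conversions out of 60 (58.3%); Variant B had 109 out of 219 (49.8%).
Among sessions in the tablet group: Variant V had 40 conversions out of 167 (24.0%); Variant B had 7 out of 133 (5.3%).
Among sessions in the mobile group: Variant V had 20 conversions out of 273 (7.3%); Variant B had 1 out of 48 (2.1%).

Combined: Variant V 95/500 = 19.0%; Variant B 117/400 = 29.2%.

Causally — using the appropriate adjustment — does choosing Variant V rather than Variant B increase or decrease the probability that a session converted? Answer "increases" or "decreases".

increases

Within every device type level Variant V has the higher rate, yet pooled Variant B does — Simpson's reversal.
Device type satisfies the back-door criterion: it is not a descendant of the variant, and it blocks the spurious path from variant to outcome. Adjusting for it (i.e., using the within-device type rates) gives the causal effect.
Within each level — desktop: 58.3% vs 49.8%; tablet: 24.0% vs 5.3%; mobile: 7.3% vs 2.1% — Variant V is higher every time.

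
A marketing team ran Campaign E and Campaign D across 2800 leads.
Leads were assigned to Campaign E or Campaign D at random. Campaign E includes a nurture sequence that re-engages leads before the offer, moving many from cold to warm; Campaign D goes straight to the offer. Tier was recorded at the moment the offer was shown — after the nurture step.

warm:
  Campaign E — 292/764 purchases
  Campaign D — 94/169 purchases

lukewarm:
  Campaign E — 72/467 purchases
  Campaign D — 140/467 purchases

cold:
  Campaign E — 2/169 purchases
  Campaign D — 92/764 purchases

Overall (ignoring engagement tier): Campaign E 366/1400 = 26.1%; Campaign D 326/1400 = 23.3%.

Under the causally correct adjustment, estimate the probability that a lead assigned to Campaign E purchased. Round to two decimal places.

0.26

Because the campaign influences engagement tier, engagement tier is a post-treatment mediator, not a confounder. Stratifying on it would bias the estimate; the causal effect is the crude pooled difference.
So P(outcome | do(Campaign E)) is just the pooled rate for Campaign E: 366/1400 = 0.261.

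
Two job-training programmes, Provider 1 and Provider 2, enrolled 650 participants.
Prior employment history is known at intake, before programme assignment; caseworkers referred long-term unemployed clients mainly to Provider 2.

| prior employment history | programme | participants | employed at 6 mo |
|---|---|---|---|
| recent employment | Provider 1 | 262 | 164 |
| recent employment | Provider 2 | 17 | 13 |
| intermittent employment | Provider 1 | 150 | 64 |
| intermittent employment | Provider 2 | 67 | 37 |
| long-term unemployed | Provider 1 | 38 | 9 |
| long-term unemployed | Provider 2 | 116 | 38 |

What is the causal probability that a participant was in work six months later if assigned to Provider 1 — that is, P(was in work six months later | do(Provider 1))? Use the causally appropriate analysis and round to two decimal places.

Prior employment history satisfies the back-door criterion: it is not a descendant of the programme, and it blocks the spurious path from programme to outcome. Adjusting for it (i.e., using the within-prior employment history rates) gives the causal effect.
Standardising Provider 1 to the population prior employment history mix: 0.429·164/262 + 0.334·64/150 + 0.237·9/38 = 0.467.

0.47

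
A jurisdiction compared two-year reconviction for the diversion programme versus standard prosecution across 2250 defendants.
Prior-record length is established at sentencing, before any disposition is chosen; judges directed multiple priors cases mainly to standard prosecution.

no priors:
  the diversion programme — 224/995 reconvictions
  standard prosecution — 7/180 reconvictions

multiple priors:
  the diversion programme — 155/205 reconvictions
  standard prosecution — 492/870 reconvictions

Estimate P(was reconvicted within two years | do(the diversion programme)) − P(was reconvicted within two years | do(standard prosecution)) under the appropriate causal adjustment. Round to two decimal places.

+0.19

Prior-record length is set before the disposition has any effect — it is not caused by the disposition — and it independently drives the outcome. That makes it a confounder, so the causal comparison is within prior-record length levels.
Adjusting over the population distribution of prior-record length: 0.522·(0.225−0.039) + 0.478·(0.756−0.566) = +0.188.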